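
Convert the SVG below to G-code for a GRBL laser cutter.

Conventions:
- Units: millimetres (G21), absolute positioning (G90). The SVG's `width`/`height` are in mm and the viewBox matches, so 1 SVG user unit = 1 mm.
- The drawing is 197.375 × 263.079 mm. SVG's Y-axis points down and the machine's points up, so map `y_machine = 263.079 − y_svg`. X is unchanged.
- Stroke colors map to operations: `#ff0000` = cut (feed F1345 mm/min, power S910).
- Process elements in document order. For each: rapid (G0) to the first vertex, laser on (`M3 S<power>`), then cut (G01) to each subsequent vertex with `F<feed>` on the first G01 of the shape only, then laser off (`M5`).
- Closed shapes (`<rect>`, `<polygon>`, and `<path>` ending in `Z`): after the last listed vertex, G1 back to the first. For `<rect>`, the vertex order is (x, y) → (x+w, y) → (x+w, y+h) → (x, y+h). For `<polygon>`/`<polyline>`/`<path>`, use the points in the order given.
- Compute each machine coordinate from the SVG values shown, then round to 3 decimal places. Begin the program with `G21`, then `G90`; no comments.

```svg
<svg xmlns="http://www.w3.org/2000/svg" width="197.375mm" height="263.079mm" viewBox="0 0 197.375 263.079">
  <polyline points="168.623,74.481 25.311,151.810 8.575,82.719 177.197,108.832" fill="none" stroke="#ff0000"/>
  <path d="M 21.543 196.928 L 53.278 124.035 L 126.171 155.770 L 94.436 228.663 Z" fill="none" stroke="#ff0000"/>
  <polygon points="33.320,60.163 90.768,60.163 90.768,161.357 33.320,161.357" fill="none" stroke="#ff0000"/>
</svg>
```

G21
G90
G0 X168.623 Y188.598
M3 S910
G01 X25.311 Y111.269 F1345
G01 X8.575 Y180.360
G01 X177.197 Y154.247
M5
G0 X21.543 Y66.151
M3 S910
G01 X53.278 Y139.044 F1345
G01 X126.171 Y107.309
G01 X94.436 Y34.416
G01 X21.543 Y66.151
M5
G0 X33.320 Y202.916
M3 S910
G01 X90.768 Y202.916 F1345
G01 X90.768 Y101.722
G01 X33.320 Y101.722
G01 X33.320 Y202.916
M5

1 u = 1 mm; y_m = 263.079 − y.

[1] `<polyline>` open polyline, #ff0000→cut S910 F1345: (168.623,188.598) → (25.311,111.269) → (8.575,180.360) → (177.197,154.247)

[2] `<path>` regular polygon, #ff0000→cut S910 F1345: (21.543,66.151) → (53.278,139.044) → (126.171,107.309) → (94.436,34.416) → (21.543,66.151) (closed)

[3] `<polygon>` rectangle, #ff0000→cut S910 F1345: (33.320,202.916) → (90.768,202.916) → (90.768,101.722) → (33.320,101.722) → (33.320,202.916) (closed)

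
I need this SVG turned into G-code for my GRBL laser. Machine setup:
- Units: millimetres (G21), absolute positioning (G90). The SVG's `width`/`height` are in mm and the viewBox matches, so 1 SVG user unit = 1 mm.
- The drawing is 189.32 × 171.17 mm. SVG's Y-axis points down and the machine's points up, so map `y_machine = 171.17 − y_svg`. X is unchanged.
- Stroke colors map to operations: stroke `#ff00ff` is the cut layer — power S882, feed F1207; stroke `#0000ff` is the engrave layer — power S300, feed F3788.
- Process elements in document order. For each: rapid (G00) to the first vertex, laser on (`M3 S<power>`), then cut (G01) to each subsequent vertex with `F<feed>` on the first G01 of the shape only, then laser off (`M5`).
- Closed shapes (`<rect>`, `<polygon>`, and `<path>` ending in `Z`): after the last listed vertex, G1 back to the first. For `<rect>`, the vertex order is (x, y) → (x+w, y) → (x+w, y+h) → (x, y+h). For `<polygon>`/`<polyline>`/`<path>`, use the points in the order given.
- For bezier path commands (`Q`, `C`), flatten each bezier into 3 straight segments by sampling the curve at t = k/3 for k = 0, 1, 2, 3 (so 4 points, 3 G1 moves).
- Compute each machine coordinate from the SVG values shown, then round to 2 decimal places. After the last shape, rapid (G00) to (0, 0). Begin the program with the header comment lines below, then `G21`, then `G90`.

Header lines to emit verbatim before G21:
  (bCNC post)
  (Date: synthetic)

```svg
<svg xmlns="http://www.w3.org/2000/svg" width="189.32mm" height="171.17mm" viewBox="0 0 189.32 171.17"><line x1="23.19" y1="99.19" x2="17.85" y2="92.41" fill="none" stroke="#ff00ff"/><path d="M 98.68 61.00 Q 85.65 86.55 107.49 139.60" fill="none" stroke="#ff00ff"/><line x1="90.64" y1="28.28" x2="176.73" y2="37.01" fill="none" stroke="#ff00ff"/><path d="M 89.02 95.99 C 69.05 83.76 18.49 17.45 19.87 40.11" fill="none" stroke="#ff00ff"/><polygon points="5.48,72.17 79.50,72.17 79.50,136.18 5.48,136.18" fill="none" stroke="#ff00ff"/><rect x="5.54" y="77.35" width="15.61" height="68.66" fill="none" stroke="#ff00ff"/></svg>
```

(bCNC post)
(Date: synthetic)
G21
G90
G00 X23.19 Y71.98
M3 S882
G01 X17.85 Y78.76 F1207
M5
G00 X98.68 Y110.17
M3 S882
G01 X93.87 Y90.08 F1207
G01 X96.80 Y63.88
G01 X107.49 Y31.57
M5
G00 X90.64 Y142.89
M3 S882
G01 X176.73 Y134.16 F1207
M5
G00 X89.02 Y75.18
M3 S882
G01 X61.91 Y100.14 F1207
G01 X32.75 Y129.36
G01 X19.87 Y131.06
M5
G00 X5.48 Y99.00
M3 S882
G01 X79.50 Y99.00 F1207
G01 X79.50 Y34.99
G01 X5.48 Y34.99
G01 X5.48 Y99.00
M5
G00 X5.54 Y93.82
M3 S882
G01 X21.15 Y93.82 F1207
G01 X21.15 Y25.16
G01 X5.54 Y25.16
G01 X5.54 Y93.82
M5
G00 X0.00 Y0.00

Since the viewBox matches the mm dimensions, user units are millimetres directly. The only transform is the Y-flip y_m = 171.17 − y_svg.

Shape 1 is a line segment drawn with `<line>`. Its stroke #ff00ff means cut at S882, F1207. After flipping Y the toolpath is (23.19,71.98) → (17.85,78.76).

Shape 2 is a quadratic bezier drawn with `<path>`. Its stroke #ff00ff means cut at S882, F1207. After flipping Y the toolpath is (98.68,110.17) → (93.87,90.08) → (96.80,63.88) → (107.49,31.57).

Shape 3 is a line segment drawn with `<line>`. Its stroke #ff00ff means cut at S882, F1207. After flipping Y the toolpath is (90.64,142.89) → (176.73,134.16).

Shape 4 is a cubic bezier drawn with `<path>`. Its stroke #ff00ff means cut at S882, F1207. After flipping Y the toolpath is (89.02,75.18) → (61.91,100.14) → (32.75,129.36) → (19.87,131.06).

Shape 5 is a rectangle drawn with `<polygon>`. Its stroke #ff00ff means cut at S882, F1207. After flipping Y the toolpath is (5.48,99.00) → (79.50,99.00) → (79.50,34.99) → (5.48,34.99) → (5.48,99.00), returning to the start.

Shape 6 is a rectangle drawn with `<rect>`. Its stroke #ff00ff means cut at S882, F1207. After flipping Y the toolpath is (5.54,93.82) → (21.15,93.82) → (21.15,25.16) → (5.54,25.16) → (5.54,93.82), returning to the start.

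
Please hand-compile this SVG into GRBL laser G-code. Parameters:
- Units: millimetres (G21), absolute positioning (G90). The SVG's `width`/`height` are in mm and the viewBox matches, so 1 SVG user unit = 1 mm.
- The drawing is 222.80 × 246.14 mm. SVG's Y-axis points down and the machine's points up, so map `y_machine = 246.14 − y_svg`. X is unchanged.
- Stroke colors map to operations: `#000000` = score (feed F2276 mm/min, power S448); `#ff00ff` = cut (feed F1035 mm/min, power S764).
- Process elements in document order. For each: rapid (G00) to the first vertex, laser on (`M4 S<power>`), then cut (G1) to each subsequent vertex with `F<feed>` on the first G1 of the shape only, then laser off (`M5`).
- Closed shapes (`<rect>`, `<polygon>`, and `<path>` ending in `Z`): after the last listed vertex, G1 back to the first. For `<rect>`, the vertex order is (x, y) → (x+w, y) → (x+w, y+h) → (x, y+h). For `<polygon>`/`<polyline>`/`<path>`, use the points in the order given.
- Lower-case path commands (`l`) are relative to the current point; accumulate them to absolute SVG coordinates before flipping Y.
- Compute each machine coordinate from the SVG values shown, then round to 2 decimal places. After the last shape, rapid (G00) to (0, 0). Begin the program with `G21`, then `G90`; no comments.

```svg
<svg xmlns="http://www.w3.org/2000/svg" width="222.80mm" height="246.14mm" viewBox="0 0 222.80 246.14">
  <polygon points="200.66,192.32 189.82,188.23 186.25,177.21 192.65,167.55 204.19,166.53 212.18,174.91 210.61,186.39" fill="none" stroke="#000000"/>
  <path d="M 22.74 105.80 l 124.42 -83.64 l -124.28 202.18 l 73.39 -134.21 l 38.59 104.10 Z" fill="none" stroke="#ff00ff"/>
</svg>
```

G21
G90
G00 X200.66 Y53.82
M4 S448
G1 X189.82 Y57.91 F2276
G1 X186.25 Y68.93
G1 X192.65 Y78.59
G1 X204.19 Y79.61
G1 X212.18 Y71.23
G1 X210.61 Y59.75
G1 X200.66 Y53.82
M5
G00 X22.74 Y140.34
M4 S764
G1 X147.16 Y223.98 F1035
G1 X22.88 Y21.80
G1 X96.27 Y156.01
G1 X134.86 Y51.91
G1 X22.74 Y140.34
M5
G00 X0.00 Y0.00

1 u = 1 mm; y_m = 246.14 − y.

[1] `<polygon>` regular polygon, #000000→score S448 F2276: (200.66,53.82) → (189.82,57.91) → (186.25,68.93) → (192.65,78.59) → (204.19,79.61) → (212.18,71.23) → (210.61,59.75) → (200.66,53.82) (closed)

[2] `<path>` closed polygon, #ff00ff→cut S764 F1035: (22.74,140.34) → (147.16,223.98) → (22.88,21.80) → (96.27,156.01) → (134.86,51.91) → (22.74,140.34) (closed)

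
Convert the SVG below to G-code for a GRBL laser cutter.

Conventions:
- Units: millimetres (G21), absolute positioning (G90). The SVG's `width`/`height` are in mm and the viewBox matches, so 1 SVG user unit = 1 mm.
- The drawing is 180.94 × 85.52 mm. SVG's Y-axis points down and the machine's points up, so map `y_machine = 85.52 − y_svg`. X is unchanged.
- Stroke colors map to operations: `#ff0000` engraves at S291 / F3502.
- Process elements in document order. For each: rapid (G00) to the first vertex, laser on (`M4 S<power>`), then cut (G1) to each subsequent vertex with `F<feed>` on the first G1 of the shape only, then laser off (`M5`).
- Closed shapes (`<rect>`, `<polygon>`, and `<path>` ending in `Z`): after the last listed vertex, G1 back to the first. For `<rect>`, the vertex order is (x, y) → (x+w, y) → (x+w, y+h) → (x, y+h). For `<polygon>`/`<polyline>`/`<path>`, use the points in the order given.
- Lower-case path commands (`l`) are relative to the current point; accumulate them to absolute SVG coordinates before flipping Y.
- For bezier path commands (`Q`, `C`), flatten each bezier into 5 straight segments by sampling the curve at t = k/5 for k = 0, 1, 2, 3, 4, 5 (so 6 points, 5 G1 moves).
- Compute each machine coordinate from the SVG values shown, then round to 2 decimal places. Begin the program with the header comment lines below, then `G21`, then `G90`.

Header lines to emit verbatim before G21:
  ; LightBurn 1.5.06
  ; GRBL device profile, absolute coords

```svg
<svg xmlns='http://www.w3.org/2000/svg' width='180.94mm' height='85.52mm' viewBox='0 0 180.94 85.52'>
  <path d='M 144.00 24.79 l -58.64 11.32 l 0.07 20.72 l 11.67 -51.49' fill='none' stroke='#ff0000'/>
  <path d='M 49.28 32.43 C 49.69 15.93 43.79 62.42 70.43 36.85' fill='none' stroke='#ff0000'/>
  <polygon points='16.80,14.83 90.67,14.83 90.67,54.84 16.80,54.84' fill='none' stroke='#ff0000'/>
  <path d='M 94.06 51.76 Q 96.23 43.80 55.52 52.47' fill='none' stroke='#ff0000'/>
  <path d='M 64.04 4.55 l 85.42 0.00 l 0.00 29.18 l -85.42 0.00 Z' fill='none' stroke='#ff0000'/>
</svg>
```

; LightBurn 1.5.06
; GRBL device profile, absolute coords
G21
G90
G00 X144.00 Y60.73
M4 S291
G1 X85.36 Y49.41 F3502
G1 X85.43 Y28.69
G1 X97.10 Y80.18
M5
G00 X49.28 Y53.09
M4 S291
G1 X49.08 Y56.51 F3502
G1 X49.23 Y51.30
G1 X51.59 Y43.93
G1 X58.04 Y40.89
G1 X70.43 Y48.67
M5
G00 X16.80 Y70.69
M4 S291
G1 X90.67 Y70.69 F3502
G1 X90.67 Y30.68
G1 X16.80 Y30.68
G1 X16.80 Y70.69
M5
G00 X94.06 Y33.76
M4 S291
G1 X93.21 Y36.28 F3502
G1 X88.94 Y37.47
G1 X81.23 Y37.33
G1 X70.09 Y35.85
G1 X55.52 Y33.05
M5
G00 X64.04 Y80.97
M4 S291
G1 X149.46 Y80.97 F3502
G1 X149.46 Y51.79
G1 X64.04 Y51.79
G1 X64.04 Y80.97
M5

viewBox `0 0 180.94 85.52` with mm width/height → 1 unit = 1 mm. Flip: y_m = 85.52 − y_svg.

**Shape 1** — `<path>` open polyline, stroke `#ff0000` → engrave (S291, F3502). Machine vertices: (144.00,60.73) → (85.36,49.41) → (85.43,28.69) → (97.10,80.18). Open path.

**Shape 2** — `<path>` cubic bezier, stroke `#ff0000` → engrave (S291, F3502). Control points (SVG): P0=(49.28,32.43), P1=(49.69,15.93), P2=(43.79,62.42), P3=(70.43,36.85); sampled at t=k/5. Machine vertices: (49.28,53.09) → (49.08,56.51) → (49.23,51.30) → (51.59,43.93) → (58.04,40.89) → (70.43,48.67). Open path.

**Shape 3** — `<polygon>` rectangle, stroke `#ff0000` → engrave (S291, F3502). Machine vertices: (16.80,70.69) → (90.67,70.69) → (90.67,30.68) → (16.80,30.68) → (16.80,70.69). Closed: final G1 returns to the first vertex.

**Shape 4** — `<path>` quadratic bezier, stroke `#ff0000` → engrave (S291, F3502). Control points (SVG): P0=(94.06,51.76), P1=(96.23,43.80), P2=(55.52,52.47); sampled at t=k/5. Machine vertices: (94.06,33.76) → (93.21,36.28) → (88.94,37.47) → (81.23,37.33) → (70.09,35.85) → (55.52,33.05). Open path.

**Shape 5** — `<path>` rectangle, stroke `#ff0000` → engrave (S291, F3502). Machine vertices: (64.04,80.97) → (149.46,80.97) → (149.46,51.79) → (64.04,51.79) → (64.04,80.97). Closed: final G1 returns to the first vertex.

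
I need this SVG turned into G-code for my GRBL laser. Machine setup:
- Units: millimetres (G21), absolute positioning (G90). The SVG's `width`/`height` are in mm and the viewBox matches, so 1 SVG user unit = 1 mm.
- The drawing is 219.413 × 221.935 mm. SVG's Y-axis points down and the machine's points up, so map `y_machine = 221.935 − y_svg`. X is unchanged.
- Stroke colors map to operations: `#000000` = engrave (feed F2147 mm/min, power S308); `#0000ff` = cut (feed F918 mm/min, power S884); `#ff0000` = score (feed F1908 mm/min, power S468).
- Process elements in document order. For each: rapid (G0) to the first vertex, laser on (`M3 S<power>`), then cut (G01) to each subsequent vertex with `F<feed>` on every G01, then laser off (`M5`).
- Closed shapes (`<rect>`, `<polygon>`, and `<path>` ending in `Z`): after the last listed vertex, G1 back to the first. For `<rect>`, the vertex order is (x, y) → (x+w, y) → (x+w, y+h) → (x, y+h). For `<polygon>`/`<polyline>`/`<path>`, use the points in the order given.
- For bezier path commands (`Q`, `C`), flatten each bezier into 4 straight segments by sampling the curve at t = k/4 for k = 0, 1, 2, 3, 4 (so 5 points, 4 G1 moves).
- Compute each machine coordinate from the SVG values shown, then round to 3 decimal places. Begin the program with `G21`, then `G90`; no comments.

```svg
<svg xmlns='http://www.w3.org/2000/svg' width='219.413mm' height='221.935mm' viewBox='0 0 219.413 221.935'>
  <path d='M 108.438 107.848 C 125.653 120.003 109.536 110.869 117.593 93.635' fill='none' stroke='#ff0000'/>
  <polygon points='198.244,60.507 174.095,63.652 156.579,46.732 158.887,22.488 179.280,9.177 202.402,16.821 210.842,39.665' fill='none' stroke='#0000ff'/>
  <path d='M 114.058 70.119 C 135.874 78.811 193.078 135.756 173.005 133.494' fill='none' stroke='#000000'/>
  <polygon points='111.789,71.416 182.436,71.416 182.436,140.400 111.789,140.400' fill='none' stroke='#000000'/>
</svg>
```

G21
G90
G0 X108.438 Y114.087
M3 S468
G01 X115.998 Y108.756 F1908
G01 X116.450 Y110.173 F1908
G01 X115.184 Y117.099 F1908
G01 X117.593 Y128.300 F1908
M5
G0 X198.244 Y161.428
M3 S884
G01 X174.095 Y158.283 F918
G01 X156.579 Y175.203 F918
G01 X158.887 Y199.447 F918
G01 X179.280 Y212.758 F918
G01 X202.402 Y205.114 F918
G01 X210.842 Y182.270 F918
G01 X198.244 Y161.428 F918
M5
G0 X114.058 Y151.816
M3 S308
G01 X135.295 Y137.929 F2147
G01 X159.240 Y116.021 F2147
G01 X175.331 Y96.167 F2147
G01 X173.005 Y88.441 F2147
M5
G0 X111.789 Y150.519
M3 S308
G01 X182.436 Y150.519 F2147
G01 X182.436 Y81.535 F2147
G01 X111.789 Y81.535 F2147
G01 X111.789 Y150.519 F2147
M5

Since the viewBox matches the mm dimensions, user units are millimetres directly. The only transform is the Y-flip y_m = 221.935 − y_svg.

Shape 1 is a cubic bezier drawn with `<path>`. Its stroke #ff0000 means score at S468, F1908. After flipping Y the toolpath is (108.438,114.087) → (115.998,108.756) → (116.450,110.173) → (115.184,117.099) → (117.593,128.300).

Shape 2 is a regular polygon drawn with `<polygon>`. Its stroke #0000ff means cut at S884, F918. After flipping Y the toolpath is (198.244,161.428) → (174.095,158.283) → (156.579,175.203) → (158.887,199.447) → (179.280,212.758) → (202.402,205.114) → (210.842,182.270) → (198.244,161.428), returning to the start.

Shape 3 is a cubic bezier drawn with `<path>`. Its stroke #000000 means engrave at S308, F2147. After flipping Y the toolpath is (114.058,151.816) → (135.295,137.929) → (159.240,116.021) → (175.331,96.167) → (173.005,88.441).

Shape 4 is a rectangle drawn with `<polygon>`. Its stroke #000000 means engrave at S308, F2147. After flipping Y the toolpath is (111.789,150.519) → (182.436,150.519) → (182.436,81.535) → (111.789,81.535) → (111.789,150.519), returning to the start.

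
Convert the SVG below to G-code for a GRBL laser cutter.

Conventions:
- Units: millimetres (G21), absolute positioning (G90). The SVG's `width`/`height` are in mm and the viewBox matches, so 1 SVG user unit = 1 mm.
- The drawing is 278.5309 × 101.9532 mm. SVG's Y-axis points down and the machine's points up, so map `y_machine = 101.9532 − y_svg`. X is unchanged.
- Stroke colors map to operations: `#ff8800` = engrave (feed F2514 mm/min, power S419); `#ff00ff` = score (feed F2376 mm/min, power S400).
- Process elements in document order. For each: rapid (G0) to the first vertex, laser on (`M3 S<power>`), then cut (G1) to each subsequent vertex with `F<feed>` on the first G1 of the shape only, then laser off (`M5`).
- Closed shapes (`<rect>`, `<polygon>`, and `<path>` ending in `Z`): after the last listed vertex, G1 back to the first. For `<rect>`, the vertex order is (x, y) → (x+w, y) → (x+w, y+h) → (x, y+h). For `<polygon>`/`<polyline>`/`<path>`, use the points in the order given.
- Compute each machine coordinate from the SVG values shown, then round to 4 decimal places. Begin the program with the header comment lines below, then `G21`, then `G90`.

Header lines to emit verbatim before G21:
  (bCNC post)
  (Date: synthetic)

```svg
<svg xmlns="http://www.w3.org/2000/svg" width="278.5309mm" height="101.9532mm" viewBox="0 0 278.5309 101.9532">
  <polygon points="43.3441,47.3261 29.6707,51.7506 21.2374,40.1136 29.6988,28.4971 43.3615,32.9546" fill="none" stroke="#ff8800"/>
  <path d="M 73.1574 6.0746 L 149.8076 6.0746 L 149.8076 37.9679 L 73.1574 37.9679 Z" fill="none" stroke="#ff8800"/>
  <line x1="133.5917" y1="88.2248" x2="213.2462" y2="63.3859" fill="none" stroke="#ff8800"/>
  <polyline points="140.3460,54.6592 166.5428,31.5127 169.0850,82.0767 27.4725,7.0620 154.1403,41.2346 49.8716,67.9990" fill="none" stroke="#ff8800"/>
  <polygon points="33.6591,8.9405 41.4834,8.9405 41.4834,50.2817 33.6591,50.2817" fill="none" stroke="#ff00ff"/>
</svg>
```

(bCNC post)
(Date: synthetic)
G21
G90
G0 X43.3441 Y54.6271
M3 S419
G1 X29.6707 Y50.2026 F2514
G1 X21.2374 Y61.8396
G1 X29.6988 Y73.4561
G1 X43.3615 Y68.9986
G1 X43.3441 Y54.6271
M5
G0 X73.1574 Y95.8786
M3 S419
G1 X149.8076 Y95.8786 F2514
G1 X149.8076 Y63.9853
G1 X73.1574 Y63.9853
G1 X73.1574 Y95.8786
M5
G0 X133.5917 Y13.7284
M3 S419
G1 X213.2462 Y38.5673 F2514
M5
G0 X140.3460 Y47.2940
M3 S419
G1 X166.5428 Y70.4405 F2514
G1 X169.0850 Y19.8765
G1 X27.4725 Y94.8912
G1 X154.1403 Y60.7186
G1 X49.8716 Y33.9542
M5
G0 X33.6591 Y93.0127
M3 S400
G1 X41.4834 Y93.0127 F2376
G1 X41.4834 Y51.6715
G1 X33.6591 Y51.6715
G1 X33.6591 Y93.0127
M5

1 u = 1 mm; y_m = 101.9532 − y.

[1] `<polygon>` regular polygon, #ff8800→engrave S419 F2514: (43.3441,54.6271) → (29.6707,50.2026) → (21.2374,61.8396) → (29.6988,73.4561) → (43.3615,68.9986) → (43.3441,54.6271) (closed)

[2] `<path>` rectangle, #ff8800→engrave S419 F2514: (73.1574,95.8786) → (149.8076,95.8786) → (149.8076,63.9853) → (73.1574,63.9853) → (73.1574,95.8786) (closed)

[3] `<line>` line segment, #ff8800→engrave S419 F2514: (133.5917,13.7284) → (213.2462,38.5673)

[4] `<polyline>` open polyline, #ff8800→engrave S419 F2514: (140.3460,47.2940) → (166.5428,70.4405) → (169.0850,19.8765) → (27.4725,94.8912) → (154.1403,60.7186) → (49.8716,33.9542)

[5] `<polygon>` rectangle, #ff00ff→score S400 F2376: (33.6591,93.0127) → (41.4834,93.0127) → (41.4834,51.6715) → (33.6591,51.6715) → (33.6591,93.0127) (closed)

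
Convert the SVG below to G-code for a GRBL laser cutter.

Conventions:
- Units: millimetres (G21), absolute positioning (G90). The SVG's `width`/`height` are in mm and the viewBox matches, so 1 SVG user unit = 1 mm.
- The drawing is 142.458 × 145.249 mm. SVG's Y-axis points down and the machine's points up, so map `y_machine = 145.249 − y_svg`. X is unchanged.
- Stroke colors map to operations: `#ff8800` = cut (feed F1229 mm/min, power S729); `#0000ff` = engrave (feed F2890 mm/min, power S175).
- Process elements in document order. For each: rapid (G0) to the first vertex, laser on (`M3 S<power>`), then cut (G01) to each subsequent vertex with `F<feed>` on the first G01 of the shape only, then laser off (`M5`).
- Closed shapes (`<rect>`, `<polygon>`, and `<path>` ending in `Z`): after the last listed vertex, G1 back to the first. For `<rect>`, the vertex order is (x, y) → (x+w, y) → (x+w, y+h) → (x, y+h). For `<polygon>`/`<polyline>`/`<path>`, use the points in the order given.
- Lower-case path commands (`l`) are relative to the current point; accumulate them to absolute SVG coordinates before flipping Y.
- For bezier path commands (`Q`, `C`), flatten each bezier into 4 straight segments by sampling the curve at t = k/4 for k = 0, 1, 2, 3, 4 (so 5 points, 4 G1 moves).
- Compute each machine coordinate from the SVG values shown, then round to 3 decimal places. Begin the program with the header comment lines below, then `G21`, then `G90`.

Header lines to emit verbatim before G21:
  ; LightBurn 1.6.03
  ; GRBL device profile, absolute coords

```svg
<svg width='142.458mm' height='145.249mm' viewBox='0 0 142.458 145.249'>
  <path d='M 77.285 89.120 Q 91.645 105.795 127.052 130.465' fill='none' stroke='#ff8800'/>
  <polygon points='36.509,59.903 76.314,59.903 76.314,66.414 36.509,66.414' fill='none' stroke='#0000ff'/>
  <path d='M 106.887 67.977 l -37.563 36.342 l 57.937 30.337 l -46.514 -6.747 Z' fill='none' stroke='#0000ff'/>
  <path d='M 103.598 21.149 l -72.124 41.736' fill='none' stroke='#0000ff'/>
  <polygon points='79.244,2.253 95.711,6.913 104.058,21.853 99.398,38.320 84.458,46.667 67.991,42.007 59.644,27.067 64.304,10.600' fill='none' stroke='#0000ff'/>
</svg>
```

; LightBurn 1.6.03
; GRBL device profile, absolute coords
G21
G90
G0 X77.285 Y56.129
M3 S729
G01 X85.780 Y47.292 F1229
G01 X96.907 Y37.455
G01 X110.664 Y26.619
G01 X127.052 Y14.784
M5
G0 X36.509 Y85.346
M3 S175
G01 X76.314 Y85.346 F2890
G01 X76.314 Y78.835
G01 X36.509 Y78.835
G01 X36.509 Y85.346
M5
G0 X106.887 Y77.272
M3 S175
G01 X69.324 Y40.930 F2890
G01 X127.261 Y10.593
G01 X80.747 Y17.340
G01 X106.887 Y77.272
M5
G0 X103.598 Y124.100
M3 S175
G01 X31.474 Y82.364 F2890
M5
G0 X79.244 Y142.996
M3 S175
G01 X95.711 Y138.336 F2890
G01 X104.058 Y123.396
G01 X99.398 Y106.929
G01 X84.458 Y98.582
G01 X67.991 Y103.242
G01 X59.644 Y118.182
G01 X64.304 Y134.649
G01 X79.244 Y142.996
M5

1 u = 1 mm; y_m = 145.249 − y.

[1] `<path>` quadratic bezier, #ff8800→cut S729 F1229: (77.285,56.129) → (85.780,47.292) → (96.907,37.455) → (110.664,26.619) → (127.052,14.784)

[2] `<polygon>` rectangle, #0000ff→engrave S175 F2890: (36.509,85.346) → (76.314,85.346) → (76.314,78.835) → (36.509,78.835) → (36.509,85.346) (closed)

[3] `<path>` closed polygon, #0000ff→engrave S175 F2890: (106.887,77.272) → (69.324,40.930) → (127.261,10.593) → (80.747,17.340) → (106.887,77.272) (closed)

[4] `<path>` line segment, #0000ff→engrave S175 F2890: (103.598,124.100) → (31.474,82.364)

[5] `<polygon>` regular polygon, #0000ff→engrave S175 F2890: (79.244,142.996) → (95.711,138.336) → (104.058,123.396) → (99.398,106.929) → (84.458,98.582) → (67.991,103.242) → (59.644,118.182) → (64.304,134.649) → (79.244,142.996) (closed)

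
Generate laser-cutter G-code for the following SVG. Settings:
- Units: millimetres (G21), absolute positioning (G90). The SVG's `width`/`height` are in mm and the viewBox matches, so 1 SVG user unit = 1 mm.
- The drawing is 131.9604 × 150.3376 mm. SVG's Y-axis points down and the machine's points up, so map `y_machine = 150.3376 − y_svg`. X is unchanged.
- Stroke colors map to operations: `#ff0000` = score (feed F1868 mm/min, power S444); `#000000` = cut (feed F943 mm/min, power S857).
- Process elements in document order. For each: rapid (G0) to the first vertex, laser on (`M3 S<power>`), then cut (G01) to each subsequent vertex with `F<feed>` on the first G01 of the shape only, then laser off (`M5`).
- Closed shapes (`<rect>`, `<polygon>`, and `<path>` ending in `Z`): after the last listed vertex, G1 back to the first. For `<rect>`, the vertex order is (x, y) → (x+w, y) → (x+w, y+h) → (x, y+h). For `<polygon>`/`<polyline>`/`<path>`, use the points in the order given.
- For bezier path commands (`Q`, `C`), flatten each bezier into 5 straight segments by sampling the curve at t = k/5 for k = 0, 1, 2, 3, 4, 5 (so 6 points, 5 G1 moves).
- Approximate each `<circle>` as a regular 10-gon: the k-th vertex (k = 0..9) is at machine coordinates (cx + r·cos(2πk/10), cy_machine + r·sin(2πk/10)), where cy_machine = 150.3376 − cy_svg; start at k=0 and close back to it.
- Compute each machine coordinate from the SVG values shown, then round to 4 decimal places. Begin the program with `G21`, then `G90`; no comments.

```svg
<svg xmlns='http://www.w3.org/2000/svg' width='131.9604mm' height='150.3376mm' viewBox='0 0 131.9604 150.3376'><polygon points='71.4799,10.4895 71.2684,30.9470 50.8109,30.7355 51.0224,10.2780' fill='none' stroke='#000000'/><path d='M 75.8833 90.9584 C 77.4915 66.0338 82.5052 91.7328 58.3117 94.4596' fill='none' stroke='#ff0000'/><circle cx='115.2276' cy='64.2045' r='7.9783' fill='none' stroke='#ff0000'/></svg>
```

Since the viewBox matches the mm dimensions, user units are millimetres directly. The only transform is the Y-flip y_m = 150.3376 − y_svg.

Shape 1 is a regular polygon drawn with `<polygon>`. Its stroke #000000 means cut at S857, F943. After flipping Y the toolpath is (71.4799,139.8481) → (71.2684,119.3906) → (50.8109,119.6021) → (51.0224,140.0596) → (71.4799,139.8481), returning to the start.

Shape 2 is a cubic bezier drawn with `<path>`. Its stroke #ff0000 means score at S444, F1868. After flipping Y the toolpath is (75.8833,59.3792) → (76.9960,68.8479) → (77.3606,69.6995) → (75.4117,65.4667) → (69.5838,59.6820) → (58.3117,55.8780).

Shape 3 is a circle drawn with `<circle>`. Its stroke #ff0000 means score at S444, F1868. After flipping Y the toolpath is (123.2059,86.1331) → (121.6822,90.8226) → (117.6930,93.7209) → (112.7622,93.7209) → (108.7730,90.8226) → (107.2493,86.1331) → (108.7730,81.4436) → (112.7622,78.5453) → (117.6930,78.5453) → (121.6822,81.4436) → (123.2059,86.1331), returning to the start.

G21
G90
G0 X71.4799 Y139.8481
M3 S857
G01 X71.2684 Y119.3906 F943
G01 X50.8109 Y119.6021
G01 X51.0224 Y140.0596
G01 X71.4799 Y139.8481
M5
G0 X75.8833 Y59.3792
M3 S444
G01 X76.9960 Y68.8479 F1868
G01 X77.3606 Y69.6995
G01 X75.4117 Y65.4667
G01 X69.5838 Y59.6820
G01 X58.3117 Y55.8780
M5
G0 X123.2059 Y86.1331
M3 S444
G01 X121.6822 Y90.8226 F1868
G01 X117.6930 Y93.7209
G01 X112.7622 Y93.7209
G01 X108.7730 Y90.8226
G01 X107.2493 Y86.1331
G01 X108.7730 Y81.4436
G01 X112.7622 Y78.5453
G01 X117.6930 Y78.5453
G01 X121.6822 Y81.4436
G01 X123.2059 Y86.1331
M5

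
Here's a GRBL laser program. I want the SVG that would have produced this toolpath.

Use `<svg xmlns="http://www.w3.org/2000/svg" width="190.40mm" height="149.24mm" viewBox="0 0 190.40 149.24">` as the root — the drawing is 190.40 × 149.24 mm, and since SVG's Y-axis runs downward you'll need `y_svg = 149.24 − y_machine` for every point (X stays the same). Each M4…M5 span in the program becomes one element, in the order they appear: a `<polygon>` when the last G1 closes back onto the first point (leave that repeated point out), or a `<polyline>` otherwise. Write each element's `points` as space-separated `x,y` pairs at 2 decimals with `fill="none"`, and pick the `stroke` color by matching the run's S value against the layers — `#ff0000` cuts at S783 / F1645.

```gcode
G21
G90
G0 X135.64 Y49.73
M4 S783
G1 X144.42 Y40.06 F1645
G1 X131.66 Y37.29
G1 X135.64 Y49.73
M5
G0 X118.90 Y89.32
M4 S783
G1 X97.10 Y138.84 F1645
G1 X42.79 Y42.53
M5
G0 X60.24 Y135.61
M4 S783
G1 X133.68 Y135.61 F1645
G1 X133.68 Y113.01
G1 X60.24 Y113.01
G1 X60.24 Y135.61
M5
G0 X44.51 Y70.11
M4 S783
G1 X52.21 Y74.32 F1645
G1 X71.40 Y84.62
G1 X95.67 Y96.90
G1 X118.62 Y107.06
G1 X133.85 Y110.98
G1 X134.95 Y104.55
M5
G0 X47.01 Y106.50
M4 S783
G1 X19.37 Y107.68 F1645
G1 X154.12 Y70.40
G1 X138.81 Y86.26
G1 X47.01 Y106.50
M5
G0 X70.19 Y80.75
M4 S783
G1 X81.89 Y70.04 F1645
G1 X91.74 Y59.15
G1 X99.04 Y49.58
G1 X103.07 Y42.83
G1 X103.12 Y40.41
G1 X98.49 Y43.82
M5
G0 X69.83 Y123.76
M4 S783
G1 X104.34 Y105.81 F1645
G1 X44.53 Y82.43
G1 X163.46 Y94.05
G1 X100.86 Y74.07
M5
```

Each laser-on run becomes one SVG element. Flip Y back into SVG space with y_svg = 149.24 − y_machine. Every run uses S783, so all elements get stroke `#ff0000` (cut).

Run 1: The run returns to its start, so emit a `<polygon>` with points (Y-flipped): 135.64,99.51 144.42,109.18 131.66,111.95.

Run 2: The run is open, so emit a `<polyline>` with points (Y-flipped): 118.90,59.92 97.10,10.40 42.79,106.71.

Run 3: The run returns to its start, so emit a `<polygon>` with points (Y-flipped): 60.24,13.63 133.68,13.63 133.68,36.23 60.24,36.23.

Run 4: The run is open, so emit a `<polyline>` with points (Y-flipped): 44.51,79.13 52.21,74.92 71.40,64.62 95.67,52.34 118.62,42.18 133.85,38.26 134.95,44.69.

Run 5: The run returns to its start, so emit a `<polygon>` with points (Y-flipped): 47.01,42.74 19.37,41.56 154.12,78.84 138.81,62.98.

Run 6: The run is open, so emit a `<polyline>` with points (Y-flipped): 70.19,68.49 81.89,79.20 91.74,90.09 99.04,99.66 103.07,106.41 103.12,108.83 98.49,105.42.

Run 7: The run is open, so emit a `<polyline>` with points (Y-flipped): 69.83,25.48 104.34,43.43 44.53,66.81 163.46,55.19 100.86,75.17.

<svg xmlns="http://www.w3.org/2000/svg" width="190.40mm" height="149.24mm" viewBox="0 0 190.40 149.24">
  <polygon points="135.64,99.51 144.42,109.18 131.66,111.95" fill="none" stroke="#ff0000"/>
  <polyline points="118.90,59.92 97.10,10.40 42.79,106.71" fill="none" stroke="#ff0000"/>
  <polygon points="60.24,13.63 133.68,13.63 133.68,36.23 60.24,36.23" fill="none" stroke="#ff0000"/>
  <polyline points="44.51,79.13 52.21,74.92 71.40,64.62 95.67,52.34 118.62,42.18 133.85,38.26 134.95,44.69" fill="none" stroke="#ff0000"/>
  <polygon points="47.01,42.74 19.37,41.56 154.12,78.84 138.81,62.98" fill="none" stroke="#ff0000"/>
  <polyline points="70.19,68.49 81.89,79.20 91.74,90.09 99.04,99.66 103.07,106.41 103.12,108.83 98.49,105.42" fill="none" stroke="#ff0000"/>
  <polyline points="69.83,25.48 104.34,43.43 44.53,66.81 163.46,55.19 100.86,75.17" fill="none" stroke="#ff0000"/>
</svg>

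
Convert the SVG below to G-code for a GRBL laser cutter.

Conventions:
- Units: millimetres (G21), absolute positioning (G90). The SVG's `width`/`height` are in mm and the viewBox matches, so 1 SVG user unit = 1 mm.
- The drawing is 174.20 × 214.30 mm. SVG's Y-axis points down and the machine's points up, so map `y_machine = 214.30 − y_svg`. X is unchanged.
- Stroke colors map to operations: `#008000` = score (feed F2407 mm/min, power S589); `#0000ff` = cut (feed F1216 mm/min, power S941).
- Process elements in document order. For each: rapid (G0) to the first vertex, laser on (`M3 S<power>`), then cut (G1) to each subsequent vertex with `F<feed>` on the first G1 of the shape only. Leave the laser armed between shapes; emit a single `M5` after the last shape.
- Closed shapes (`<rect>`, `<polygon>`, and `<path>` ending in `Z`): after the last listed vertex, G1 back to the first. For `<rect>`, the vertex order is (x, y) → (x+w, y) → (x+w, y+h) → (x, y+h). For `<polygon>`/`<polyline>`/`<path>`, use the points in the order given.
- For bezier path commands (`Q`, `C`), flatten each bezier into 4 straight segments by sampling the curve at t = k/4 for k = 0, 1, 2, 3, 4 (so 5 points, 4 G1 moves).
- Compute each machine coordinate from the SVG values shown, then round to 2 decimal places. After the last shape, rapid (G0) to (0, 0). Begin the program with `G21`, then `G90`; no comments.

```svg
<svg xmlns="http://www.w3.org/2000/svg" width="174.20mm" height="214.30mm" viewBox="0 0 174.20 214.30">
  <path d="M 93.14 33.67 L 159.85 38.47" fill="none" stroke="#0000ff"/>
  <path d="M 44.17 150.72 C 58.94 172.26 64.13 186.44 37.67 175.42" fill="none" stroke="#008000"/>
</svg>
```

G21
G90
G0 X93.14 Y180.63
M3 S941
G1 X159.85 Y175.83 F1216
G0 X44.17 Y63.58
M3 S589
G1 X53.11 Y49.08 F2407
G1 X56.38 Y39.02
G1 X51.93 Y35.06
G1 X37.67 Y38.88
M5
G0 X0.00 Y0.00

viewBox `0 0 174.20 214.30` with mm width/height → 1 unit = 1 mm. Flip: y_m = 214.30 − y_svg.

**Shape 1** — `<path>` line segment, stroke `#0000ff` → cut (S941, F1216). Machine vertices: (93.14,180.63) → (159.85,175.83). Open path.

**Shape 2** — `<path>` cubic bezier, stroke `#008000` → score (S589, F2407). Control points (SVG): P0=(44.17,150.72), P1=(58.94,172.26), P2=(64.13,186.44), P3=(37.67,175.42); sampled at t=k/4. Machine vertices: (44.17,63.58) → (53.11,49.08) → (56.38,39.02) → (51.93,35.06) → (37.67,38.88). Open path.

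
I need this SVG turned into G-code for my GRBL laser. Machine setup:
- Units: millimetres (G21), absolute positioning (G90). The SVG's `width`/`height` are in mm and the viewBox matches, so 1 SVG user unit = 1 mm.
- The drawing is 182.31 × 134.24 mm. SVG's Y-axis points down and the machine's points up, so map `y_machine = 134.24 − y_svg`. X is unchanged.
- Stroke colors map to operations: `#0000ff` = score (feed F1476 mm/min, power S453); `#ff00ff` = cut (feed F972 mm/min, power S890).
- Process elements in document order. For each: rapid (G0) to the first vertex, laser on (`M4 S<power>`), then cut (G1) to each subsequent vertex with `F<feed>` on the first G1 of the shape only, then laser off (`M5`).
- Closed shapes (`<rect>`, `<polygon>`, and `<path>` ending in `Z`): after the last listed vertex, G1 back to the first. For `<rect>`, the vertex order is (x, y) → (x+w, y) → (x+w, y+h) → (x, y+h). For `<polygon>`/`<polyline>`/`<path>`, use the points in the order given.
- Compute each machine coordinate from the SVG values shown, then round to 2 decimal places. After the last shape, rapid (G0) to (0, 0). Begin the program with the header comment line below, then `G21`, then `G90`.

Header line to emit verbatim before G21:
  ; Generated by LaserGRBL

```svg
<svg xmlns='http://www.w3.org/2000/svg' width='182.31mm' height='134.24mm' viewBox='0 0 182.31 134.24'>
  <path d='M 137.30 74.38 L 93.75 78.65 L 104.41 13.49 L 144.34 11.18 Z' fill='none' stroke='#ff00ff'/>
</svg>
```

1 u = 1 mm; y_m = 134.24 − y.

[1] `<path>` closed polygon, #ff00ff→cut S890 F972: (137.30,59.86) → (93.75,55.59) → (104.41,120.75) → (144.34,123.06) → (137.30,59.86) (closed)

; Generated by LaserGRBL
G21
G90
G0 X137.30 Y59.86
M4 S890
G1 X93.75 Y55.59 F972
G1 X104.41 Y120.75
G1 X144.34 Y123.06
G1 X137.30 Y59.86
M5
G0 X0.00 Y0.00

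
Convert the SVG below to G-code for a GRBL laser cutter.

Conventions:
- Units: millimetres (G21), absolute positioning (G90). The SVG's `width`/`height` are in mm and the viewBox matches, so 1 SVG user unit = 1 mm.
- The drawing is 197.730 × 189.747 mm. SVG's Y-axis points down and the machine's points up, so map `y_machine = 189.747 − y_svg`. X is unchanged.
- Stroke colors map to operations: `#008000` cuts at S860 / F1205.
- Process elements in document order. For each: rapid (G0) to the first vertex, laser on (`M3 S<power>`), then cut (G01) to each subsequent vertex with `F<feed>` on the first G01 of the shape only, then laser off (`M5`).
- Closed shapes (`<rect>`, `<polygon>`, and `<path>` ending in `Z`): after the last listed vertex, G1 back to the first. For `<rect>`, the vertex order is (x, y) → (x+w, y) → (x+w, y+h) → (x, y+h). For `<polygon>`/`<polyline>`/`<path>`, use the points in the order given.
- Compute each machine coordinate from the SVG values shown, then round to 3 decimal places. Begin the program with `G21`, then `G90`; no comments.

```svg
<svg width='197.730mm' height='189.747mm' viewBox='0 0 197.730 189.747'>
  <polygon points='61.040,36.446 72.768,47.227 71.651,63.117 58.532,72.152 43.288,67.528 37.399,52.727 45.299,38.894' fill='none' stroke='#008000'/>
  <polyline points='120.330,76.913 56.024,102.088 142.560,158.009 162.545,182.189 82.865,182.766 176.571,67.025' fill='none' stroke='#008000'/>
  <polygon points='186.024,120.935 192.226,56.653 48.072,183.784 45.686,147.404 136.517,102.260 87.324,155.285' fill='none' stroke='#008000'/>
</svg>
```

viewBox `0 0 197.730 189.747` with mm width/height → 1 unit = 1 mm. Flip: y_m = 189.747 − y_svg.

**Shape 1** — `<polygon>` regular polygon, stroke `#008000` → cut (S860, F1205). Machine vertices: (61.040,153.301) → (72.768,142.520) → (71.651,126.630) → (58.532,117.595) → (43.288,122.219) → (37.399,137.020) → (45.299,150.853) → (61.040,153.301). Closed: final G1 returns to the first vertex.

**Shape 2** — `<polyline>` open polyline, stroke `#008000` → cut (S860, F1205). Machine vertices: (120.330,112.834) → (56.024,87.659) → (142.560,31.738) → (162.545,7.558) → (82.865,6.981) → (176.571,122.722). Open path.

**Shape 3** — `<polygon>` closed polygon, stroke `#008000` → cut (S860, F1205). Machine vertices: (186.024,68.812) → (192.226,133.094) → (48.072,5.963) → (45.686,42.343) → (136.517,87.487) → (87.324,34.462) → (186.024,68.812). Closed: final G1 returns to the first vertex.

G21
G90
G0 X61.040 Y153.301
M3 S860
G01 X72.768 Y142.520 F1205
G01 X71.651 Y126.630
G01 X58.532 Y117.595
G01 X43.288 Y122.219
G01 X37.399 Y137.020
G01 X45.299 Y150.853
G01 X61.040 Y153.301
M5
G0 X120.330 Y112.834
M3 S860
G01 X56.024 Y87.659 F1205
G01 X142.560 Y31.738
G01 X162.545 Y7.558
G01 X82.865 Y6.981
G01 X176.571 Y122.722
M5
G0 X186.024 Y68.812
M3 S860
G01 X192.226 Y133.094 F1205
G01 X48.072 Y5.963
G01 X45.686 Y42.343
G01 X136.517 Y87.487
G01 X87.324 Y34.462
G01 X186.024 Y68.812
M5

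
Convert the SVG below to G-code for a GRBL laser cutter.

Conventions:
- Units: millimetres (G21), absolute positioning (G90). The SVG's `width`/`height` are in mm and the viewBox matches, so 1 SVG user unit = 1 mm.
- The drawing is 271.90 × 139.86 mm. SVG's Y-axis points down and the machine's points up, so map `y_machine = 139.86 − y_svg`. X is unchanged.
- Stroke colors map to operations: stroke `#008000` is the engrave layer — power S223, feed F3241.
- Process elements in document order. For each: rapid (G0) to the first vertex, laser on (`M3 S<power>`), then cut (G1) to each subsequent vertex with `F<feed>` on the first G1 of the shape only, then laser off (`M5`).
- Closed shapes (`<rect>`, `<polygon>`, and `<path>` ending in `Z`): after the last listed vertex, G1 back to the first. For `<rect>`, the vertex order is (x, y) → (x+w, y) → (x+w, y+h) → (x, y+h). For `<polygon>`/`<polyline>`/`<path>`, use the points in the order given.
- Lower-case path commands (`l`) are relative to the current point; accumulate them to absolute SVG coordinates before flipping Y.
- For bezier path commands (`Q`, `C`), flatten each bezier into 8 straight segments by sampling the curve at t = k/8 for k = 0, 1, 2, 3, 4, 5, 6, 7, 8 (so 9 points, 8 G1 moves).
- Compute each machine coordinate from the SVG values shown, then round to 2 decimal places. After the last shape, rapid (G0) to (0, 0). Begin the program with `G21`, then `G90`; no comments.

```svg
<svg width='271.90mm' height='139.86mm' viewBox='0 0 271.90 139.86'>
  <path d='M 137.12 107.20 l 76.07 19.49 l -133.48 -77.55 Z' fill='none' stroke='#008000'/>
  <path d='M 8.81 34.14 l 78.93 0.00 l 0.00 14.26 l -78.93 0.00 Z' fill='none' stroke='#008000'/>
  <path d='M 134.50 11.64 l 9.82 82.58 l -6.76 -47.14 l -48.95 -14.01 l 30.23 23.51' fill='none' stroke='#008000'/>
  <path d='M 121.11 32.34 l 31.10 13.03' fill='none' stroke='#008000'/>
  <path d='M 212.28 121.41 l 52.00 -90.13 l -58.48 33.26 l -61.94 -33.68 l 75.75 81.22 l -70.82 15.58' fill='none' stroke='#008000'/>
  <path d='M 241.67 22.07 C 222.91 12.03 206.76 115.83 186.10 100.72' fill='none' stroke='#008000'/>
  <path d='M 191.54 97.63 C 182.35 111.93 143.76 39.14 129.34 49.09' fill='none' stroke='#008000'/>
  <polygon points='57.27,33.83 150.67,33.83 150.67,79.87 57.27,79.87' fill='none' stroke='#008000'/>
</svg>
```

G21
G90
G0 X137.12 Y32.66
M3 S223
G1 X213.19 Y13.17 F3241
G1 X79.71 Y90.72
G1 X137.12 Y32.66
M5
G0 X8.81 Y105.72
M3 S223
G1 X87.74 Y105.72 F3241
G1 X87.74 Y91.46
G1 X8.81 Y91.46
G1 X8.81 Y105.72
M5
G0 X134.50 Y128.22
M3 S223
G1 X144.32 Y45.64 F3241
G1 X137.56 Y92.78
G1 X88.61 Y106.79
G1 X118.84 Y83.28
M5
G0 X121.11 Y107.52
M3 S223
G1 X152.21 Y94.49 F3241
M5
G0 X212.28 Y18.45
M3 S223
G1 X264.28 Y108.58 F3241
G1 X205.80 Y75.32
G1 X143.86 Y109.00
G1 X219.61 Y27.78
G1 X148.79 Y12.20
M5
G0 X241.67 Y117.79
M3 S223
G1 X234.74 Y116.67 F3241
G1 X227.98 Y107.61
G1 X221.29 Y93.33
G1 X214.60 Y76.56
G1 X207.82 Y60.03
G1 X200.86 Y46.47
G1 X193.65 Y38.59
G1 X186.10 Y39.14
M5
G0 X191.54 Y42.23
M3 S223
G1 X186.82 Y40.62 F3241
G1 X179.97 Y45.18
G1 X171.62 Y53.93
G1 X162.40 Y64.87
G1 X152.93 Y76.01
G1 X143.85 Y85.37
G1 X135.78 Y90.95
G1 X129.34 Y90.77
M5
G0 X57.27 Y106.03
M3 S223
G1 X150.67 Y106.03 F3241
G1 X150.67 Y59.99
G1 X57.27 Y59.99
G1 X57.27 Y106.03
M5
G0 X0.00 Y0.00

Since the viewBox matches the mm dimensions, user units are millimetres directly. The only transform is the Y-flip y_m = 139.86 − y_svg.

Shape 1 is a closed polygon drawn with `<path>`. Its stroke #008000 means engrave at S223, F3241. After flipping Y the toolpath is (137.12,32.66) → (213.19,13.17) → (79.71,90.72) → (137.12,32.66), returning to the start.

Shape 2 is a rectangle drawn with `<path>`. Its stroke #008000 means engrave at S223, F3241. After flipping Y the toolpath is (8.81,105.72) → (87.74,105.72) → (87.74,91.46) → (8.81,91.46) → (8.81,105.72), returning to the start.

Shape 3 is a open polyline drawn with `<path>`. Its stroke #008000 means engrave at S223, F3241. After flipping Y the toolpath is (134.50,128.22) → (144.32,45.64) → (137.56,92.78) → (88.61,106.79) → (118.84,83.28).

Shape 4 is a line segment drawn with `<path>`. Its stroke #008000 means engrave at S223, F3241. After flipping Y the toolpath is (121.11,107.52) → (152.21,94.49).

Shape 5 is a open polyline drawn with `<path>`. Its stroke #008000 means engrave at S223, F3241. After flipping Y the toolpath is (212.28,18.45) → (264.28,108.58) → (205.80,75.32) → (143.86,109.00) → (219.61,27.78) → (148.79,12.20).

Shape 6 is a cubic bezier drawn with `<path>`. Its stroke #008000 means engrave at S223, F3241. After flipping Y the toolpath is (241.67,117.79) → (234.74,116.67) → (227.98,107.61) → (221.29,93.33) → (214.60,76.56) → (207.82,60.03) → (200.86,46.47) → (193.65,38.59) → (186.10,39.14).

Shape 7 is a cubic bezier drawn with `<path>`. Its stroke #008000 means engrave at S223, F3241. After flipping Y the toolpath is (191.54,42.23) → (186.82,40.62) → (179.97,45.18) → (171.62,53.93) → (162.40,64.87) → (152.93,76.01) → (143.85,85.37) → (135.78,90.95) → (129.34,90.77).

Shape 8 is a rectangle drawn with `<polygon>`. Its stroke #008000 means engrave at S223, F3241. After flipping Y the toolpath is (57.27,106.03) → (150.67,106.03) → (150.67,59.99) → (57.27,59.99) → (57.27,106.03), returning to the start.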